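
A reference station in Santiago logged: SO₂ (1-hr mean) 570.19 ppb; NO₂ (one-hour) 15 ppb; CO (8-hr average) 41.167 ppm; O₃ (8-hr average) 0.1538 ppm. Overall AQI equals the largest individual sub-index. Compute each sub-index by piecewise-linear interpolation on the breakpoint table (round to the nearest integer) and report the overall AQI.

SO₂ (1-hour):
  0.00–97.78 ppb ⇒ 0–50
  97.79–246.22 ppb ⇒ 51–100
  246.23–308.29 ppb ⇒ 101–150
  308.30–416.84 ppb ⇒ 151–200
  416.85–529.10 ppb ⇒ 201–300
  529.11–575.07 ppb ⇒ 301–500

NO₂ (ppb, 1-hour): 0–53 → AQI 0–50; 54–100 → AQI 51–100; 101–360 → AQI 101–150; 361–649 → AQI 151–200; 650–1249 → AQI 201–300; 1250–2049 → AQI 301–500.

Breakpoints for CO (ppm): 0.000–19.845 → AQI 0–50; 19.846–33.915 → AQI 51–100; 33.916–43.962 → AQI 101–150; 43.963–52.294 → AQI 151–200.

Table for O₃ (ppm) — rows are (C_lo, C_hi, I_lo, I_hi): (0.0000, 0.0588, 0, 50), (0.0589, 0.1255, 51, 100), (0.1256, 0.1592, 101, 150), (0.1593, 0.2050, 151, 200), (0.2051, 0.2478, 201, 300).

SO₂: row 529.11–575.07 (AQI 301–500). (500−301)·(570.19−529.11)/(575.07−529.11) + 301 = 199·41.08/45.96 + 301 ≈ 478.87 → 479.
NO₂: 15 ∈ [0, 53] ↔ index [0, 50].
0 + (15−0)·(50−0)/(53−0) = 0 + 15·50/53 ≈ 14.15, so AQI = 14.
CO: 41.167 lies in 33.916–43.962, so I_lo=101, I_hi=150, C_lo=33.916, C_hi=43.962.
(150−101)/(43.962−33.916) × (41.167−33.916) + 101 = 49/10.046 × 7.251 + 101 ≈ 136.37 → 136.
O₃: 0.1538 lies in 0.1256–0.1592, so I_lo=101, I_hi=150, C_lo=0.1256, C_hi=0.1592.
(150−101)/(0.1592−0.1256) × (0.1538−0.1256) + 101 = 49/0.0336 × 0.0282 + 101 ≈ 142.13 → 142.
Sub-indices: SO₂→479, NO₂→14, CO→136, O₃→142. Overall AQI = max = 479; dominant pollutant is SO₂.

479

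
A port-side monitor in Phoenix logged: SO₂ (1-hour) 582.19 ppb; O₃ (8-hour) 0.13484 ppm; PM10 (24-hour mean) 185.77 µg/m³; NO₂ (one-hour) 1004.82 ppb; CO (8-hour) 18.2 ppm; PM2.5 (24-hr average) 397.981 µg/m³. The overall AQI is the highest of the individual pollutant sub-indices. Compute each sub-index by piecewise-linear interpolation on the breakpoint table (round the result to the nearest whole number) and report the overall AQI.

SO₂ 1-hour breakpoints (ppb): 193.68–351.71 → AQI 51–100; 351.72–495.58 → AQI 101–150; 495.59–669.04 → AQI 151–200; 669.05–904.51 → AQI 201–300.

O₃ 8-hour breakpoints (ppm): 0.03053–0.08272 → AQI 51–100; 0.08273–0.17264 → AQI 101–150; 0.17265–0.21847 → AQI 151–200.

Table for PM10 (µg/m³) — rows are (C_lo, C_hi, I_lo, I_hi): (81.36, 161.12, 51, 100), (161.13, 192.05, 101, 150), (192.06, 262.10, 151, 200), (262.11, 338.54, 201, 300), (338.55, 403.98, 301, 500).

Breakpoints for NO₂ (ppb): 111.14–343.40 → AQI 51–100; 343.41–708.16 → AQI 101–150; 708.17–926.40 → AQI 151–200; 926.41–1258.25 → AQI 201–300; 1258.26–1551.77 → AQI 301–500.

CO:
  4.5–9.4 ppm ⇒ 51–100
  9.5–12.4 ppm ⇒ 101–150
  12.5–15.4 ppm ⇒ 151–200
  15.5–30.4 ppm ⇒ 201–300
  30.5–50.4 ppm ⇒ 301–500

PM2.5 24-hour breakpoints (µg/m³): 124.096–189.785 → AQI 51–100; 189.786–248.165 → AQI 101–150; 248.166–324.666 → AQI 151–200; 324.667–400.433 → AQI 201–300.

297

SO₂: row 495.59–669.04 (AQI 151–200). (200−151)·(582.19−495.59)/(669.04−495.59) + 151 = 49·86.60/173.45 + 151 ≈ 175.46 → 175.
O₃: 0.13484 ∈ [0.08273, 0.17264] ↔ index [101, 150].
101 + (0.13484−0.08273)·(150−101)/(0.17264−0.08273) = 101 + 0.05211·49/0.08991 ≈ 129.40, so AQI = 129.
PM10: 185.77 lies in 161.13–192.05, so I_lo=101, I_hi=150, C_lo=161.13, C_hi=192.05.
(150−101)/(192.05−161.13) × (185.77−161.13) + 101 = 49/30.92 × 24.64 + 101 ≈ 140.05 → 140.
NO₂: 1004.82 lies in 926.41–1258.25, so I_lo=201, I_hi=300, C_lo=926.41, C_hi=1258.25.
(300−201)/(1258.25−926.41) × (1004.82−926.41) + 201 = 99/331.84 × 78.41 + 201 ≈ 224.39 → 224.
CO 18.2: bracket 15.5–30.4 → index 201–300; slope 99/14.9, offset 2.7.
AQI = 201 + 99/14.9·2.7 ≈ 218.94 ⇒ 219.
PM2.5: row 324.667–400.433 (AQI 201–300). (300−201)·(397.981−324.667)/(400.433−324.667) + 201 = 99·73.314/75.766 + 201 ≈ 296.80 → 297.
Sub-indices: SO₂→175, O₃→129, PM10→140, NO₂→224, CO→219, PM2.5→297. Overall AQI = max = 297; dominant pollutant is PM2.5.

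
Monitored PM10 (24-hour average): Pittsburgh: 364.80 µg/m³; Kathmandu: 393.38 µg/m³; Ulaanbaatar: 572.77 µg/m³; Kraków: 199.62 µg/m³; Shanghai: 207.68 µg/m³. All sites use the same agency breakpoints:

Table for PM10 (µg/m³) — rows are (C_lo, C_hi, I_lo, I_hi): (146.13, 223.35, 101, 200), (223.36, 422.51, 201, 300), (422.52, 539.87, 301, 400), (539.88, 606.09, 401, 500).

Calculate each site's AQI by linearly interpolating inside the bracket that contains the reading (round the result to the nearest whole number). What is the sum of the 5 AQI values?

Pittsburgh: 364.80 ∈ [223.36, 422.51] ↔ index [201, 300].
201 + (364.80−223.36)·(300−201)/(422.51−223.36) = 201 + 141.44·99/199.15 ≈ 271.31, so AQI = 271.
Kathmandu 393.38: bracket 223.36–422.51 → index 201–300; slope 99/199.15, offset 170.02.
AQI = 201 + 99/199.15·170.02 ≈ 285.52 ⇒ 286.
Ulaanbaatar: row 539.88–606.09 (AQI 401–500). (500−401)·(572.77−539.88)/(606.09−539.88) + 401 = 99·32.89/66.21 + 401 ≈ 450.18 → 450.
Kraków: row 146.13–223.35 (AQI 101–200). (200−101)·(199.62−146.13)/(223.35−146.13) + 101 = 99·53.49/77.22 + 101 ≈ 169.58 → 170.
Shanghai: row 146.13–223.35 (AQI 101–200). (200−101)·(207.68−146.13)/(223.35−146.13) + 101 = 99·61.55/77.22 + 101 ≈ 179.91 → 180.
AQIs: Pittsburgh=271, Kathmandu=286, Ulaanbaatar=450, Kraków=170, Shanghai=180. Sum = 271 + 286 + 450 + 170 + 180 = 1357.

1357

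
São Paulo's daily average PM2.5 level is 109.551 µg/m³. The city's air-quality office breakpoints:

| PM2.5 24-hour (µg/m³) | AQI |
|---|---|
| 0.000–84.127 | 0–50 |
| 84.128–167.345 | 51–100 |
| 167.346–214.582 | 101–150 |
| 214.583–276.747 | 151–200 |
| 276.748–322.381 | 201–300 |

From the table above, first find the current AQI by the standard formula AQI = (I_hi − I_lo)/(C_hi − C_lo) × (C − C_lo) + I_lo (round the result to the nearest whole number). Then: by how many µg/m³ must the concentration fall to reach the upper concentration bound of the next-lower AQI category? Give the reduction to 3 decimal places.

25.424

PM2.5: row 84.128–167.345 (AQI 51–100). (100−51)·(109.551−84.128)/(167.345−84.128) + 51 = 49·25.423/83.217 + 51 ≈ 65.97 → 66.
Current AQI 66 is in the Moderate range (51–100). The next-lower category tops out at AQI 50, whose upper concentration bound is 84.127 µg/m³.
Reduction needed = 109.551 − 84.127 = 25.424 µg/m³.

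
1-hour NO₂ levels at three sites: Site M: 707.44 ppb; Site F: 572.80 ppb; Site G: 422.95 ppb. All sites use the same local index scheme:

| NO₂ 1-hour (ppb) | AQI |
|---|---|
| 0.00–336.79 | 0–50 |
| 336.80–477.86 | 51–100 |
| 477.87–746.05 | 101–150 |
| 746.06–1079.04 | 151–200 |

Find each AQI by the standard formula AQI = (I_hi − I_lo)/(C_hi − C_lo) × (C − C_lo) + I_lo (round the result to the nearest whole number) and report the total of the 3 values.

Site M: 707.44 ∈ [477.87, 746.05] ↔ index [101, 150].
101 + (707.44−477.87)·(150−101)/(746.05−477.87) = 101 + 229.57·49/268.18 ≈ 142.95, so AQI = 143.
Site F: row 477.87–746.05 (AQI 101–150). (150−101)·(572.80−477.87)/(746.05−477.87) + 101 = 49·94.93/268.18 + 101 ≈ 118.34 → 118.
Site G 422.95: bracket 336.80–477.86 → index 51–100; slope 49/141.06, offset 86.15.
AQI = 51 + 49/141.06·86.15 ≈ 80.93 ⇒ 81.
AQIs: Site M=143, Site F=118, Site G=81. Sum = 143 + 118 + 81 = 342.

342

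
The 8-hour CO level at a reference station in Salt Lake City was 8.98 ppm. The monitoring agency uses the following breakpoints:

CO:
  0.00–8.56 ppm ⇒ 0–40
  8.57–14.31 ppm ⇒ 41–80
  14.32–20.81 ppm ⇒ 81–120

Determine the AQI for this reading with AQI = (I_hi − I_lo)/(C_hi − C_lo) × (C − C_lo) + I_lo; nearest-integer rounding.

CO: row 8.57–14.31 (AQI 41–80). (80−41)·(8.98−8.57)/(14.31−8.57) + 41 = 39·0.41/5.74 + 41 ≈ 43.79 → 44.

44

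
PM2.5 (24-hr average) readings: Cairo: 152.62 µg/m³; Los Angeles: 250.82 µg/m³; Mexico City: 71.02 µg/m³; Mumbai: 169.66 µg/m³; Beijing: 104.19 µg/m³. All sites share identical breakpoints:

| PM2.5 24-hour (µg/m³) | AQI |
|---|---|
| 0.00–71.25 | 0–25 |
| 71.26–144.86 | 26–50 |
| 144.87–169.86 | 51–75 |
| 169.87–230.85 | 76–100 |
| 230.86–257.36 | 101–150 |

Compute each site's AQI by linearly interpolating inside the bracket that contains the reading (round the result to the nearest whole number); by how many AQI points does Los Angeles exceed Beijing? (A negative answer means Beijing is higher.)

101

Cairo 152.62: bracket 144.87–169.86 → index 51–75; slope 24/24.99, offset 7.75.
AQI = 51 + 24/24.99·7.75 ≈ 58.44 ⇒ 58.
Los Angeles 250.82: bracket 230.86–257.36 → index 101–150; slope 49/26.50, offset 19.96.
AQI = 101 + 49/26.50·19.96 ≈ 137.91 ⇒ 138.
Mexico City 71.02: bracket 0.00–71.25 → index 0–25; slope 25/71.25, offset 71.02.
AQI = 0 + 25/71.25·71.02 ≈ 24.92 ⇒ 25.
Mumbai: 169.66 lies in 144.87–169.86, so I_lo=51, I_hi=75, C_lo=144.87, C_hi=169.86.
(75−51)/(169.86−144.87) × (169.66−144.87) + 51 = 24/24.99 × 24.79 + 51 ≈ 74.81 → 75.
Beijing: 104.19 ∈ [71.26, 144.86] ↔ index [26, 50].
26 + (104.19−71.26)·(50−26)/(144.86−71.26) = 26 + 32.93·24/73.60 ≈ 36.74, so AQI = 37.
AQIs: Cairo=58, Los Angeles=138, Mexico City=25, Mumbai=75, Beijing=37. Los Angeles (138) − Beijing (37) = 101.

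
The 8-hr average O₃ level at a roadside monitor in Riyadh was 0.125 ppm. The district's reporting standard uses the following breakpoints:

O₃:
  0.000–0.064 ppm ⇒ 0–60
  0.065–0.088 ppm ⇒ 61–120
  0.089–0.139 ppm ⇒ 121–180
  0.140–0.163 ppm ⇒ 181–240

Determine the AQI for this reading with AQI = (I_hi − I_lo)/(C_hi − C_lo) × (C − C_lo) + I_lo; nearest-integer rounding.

O₃: 0.125 lies in 0.089–0.139, so I_lo=121, I_hi=180, C_lo=0.089, C_hi=0.139.
(180−121)/(0.139−0.089) × (0.125−0.089) + 121 = 59/0.050 × 0.036 + 121 ≈ 163.48 → 163.

163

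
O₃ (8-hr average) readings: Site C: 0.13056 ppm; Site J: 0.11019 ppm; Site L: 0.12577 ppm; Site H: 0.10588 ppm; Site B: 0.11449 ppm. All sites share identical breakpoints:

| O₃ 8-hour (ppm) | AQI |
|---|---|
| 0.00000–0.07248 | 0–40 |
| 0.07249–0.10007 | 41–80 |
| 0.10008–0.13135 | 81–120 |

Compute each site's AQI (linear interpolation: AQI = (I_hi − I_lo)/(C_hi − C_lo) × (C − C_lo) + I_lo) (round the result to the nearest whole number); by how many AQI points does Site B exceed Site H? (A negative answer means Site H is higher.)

11

Site C: 0.13056 lies in 0.10008–0.13135, so I_lo=81, I_hi=120, C_lo=0.10008, C_hi=0.13135.
(120−81)/(0.13135−0.10008) × (0.13056−0.10008) + 81 = 39/0.03127 × 0.03048 + 81 ≈ 119.01 → 119.
Site J: 0.11019 ∈ [0.10008, 0.13135] ↔ index [81, 120].
81 + (0.11019−0.10008)·(120−81)/(0.13135−0.10008) = 81 + 0.01011·39/0.03127 ≈ 93.61, so AQI = 94.
Site L: 0.12577 ∈ [0.10008, 0.13135] ↔ index [81, 120].
81 + (0.12577−0.10008)·(120−81)/(0.13135−0.10008) = 81 + 0.02569·39/0.03127 ≈ 113.04, so AQI = 113.
Site H: 0.10588 lies in 0.10008–0.13135, so I_lo=81, I_hi=120, C_lo=0.10008, C_hi=0.13135.
(120−81)/(0.13135−0.10008) × (0.10588−0.10008) + 81 = 39/0.03127 × 0.00580 + 81 ≈ 88.23 → 88.
Site B: 0.11449 lies in 0.10008–0.13135, so I_lo=81, I_hi=120, C_lo=0.10008, C_hi=0.13135.
(120−81)/(0.13135−0.10008) × (0.11449−0.10008) + 81 = 39/0.03127 × 0.01441 + 81 ≈ 98.97 → 99.
AQIs: Site C=119, Site J=94, Site L=113, Site H=88, Site B=99. Site B (99) − Site H (88) = 11.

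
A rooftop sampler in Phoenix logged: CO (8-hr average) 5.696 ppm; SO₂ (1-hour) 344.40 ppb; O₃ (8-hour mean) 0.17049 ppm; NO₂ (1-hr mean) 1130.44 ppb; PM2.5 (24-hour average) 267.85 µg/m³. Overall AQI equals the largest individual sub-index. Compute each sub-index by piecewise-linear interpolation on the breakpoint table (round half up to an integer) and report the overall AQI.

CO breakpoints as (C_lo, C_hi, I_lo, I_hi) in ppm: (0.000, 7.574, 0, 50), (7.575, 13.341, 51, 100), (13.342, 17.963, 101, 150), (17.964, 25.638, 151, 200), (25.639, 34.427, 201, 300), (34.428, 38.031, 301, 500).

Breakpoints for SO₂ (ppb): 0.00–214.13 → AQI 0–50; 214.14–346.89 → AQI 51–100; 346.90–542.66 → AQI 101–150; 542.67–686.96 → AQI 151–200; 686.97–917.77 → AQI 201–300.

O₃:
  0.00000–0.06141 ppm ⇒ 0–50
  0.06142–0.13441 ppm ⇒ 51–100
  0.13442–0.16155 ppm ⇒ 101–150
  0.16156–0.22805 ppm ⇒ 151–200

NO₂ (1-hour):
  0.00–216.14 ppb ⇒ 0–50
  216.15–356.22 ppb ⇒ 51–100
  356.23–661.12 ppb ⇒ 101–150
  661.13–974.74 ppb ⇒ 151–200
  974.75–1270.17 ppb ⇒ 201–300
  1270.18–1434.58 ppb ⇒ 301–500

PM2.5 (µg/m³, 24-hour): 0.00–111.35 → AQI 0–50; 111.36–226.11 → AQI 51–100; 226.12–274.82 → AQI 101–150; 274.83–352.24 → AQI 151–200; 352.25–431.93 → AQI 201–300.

253

CO: 5.696 ∈ [0.000, 7.574] ↔ index [0, 50].
0 + (5.696−0.000)·(50−0)/(7.574−0.000) = 0 + 5.696·50/7.574 ≈ 37.60, so AQI = 38.
SO₂: row 214.14–346.89 (AQI 51–100). (100−51)·(344.40−214.14)/(346.89−214.14) + 51 = 49·130.26/132.75 + 51 ≈ 99.08 → 99.
O₃: row 0.16156–0.22805 (AQI 151–200). (200−151)·(0.17049−0.16156)/(0.22805−0.16156) + 151 = 49·0.00893/0.06649 + 151 ≈ 157.58 → 158.
NO₂ 1130.44: bracket 974.75–1270.17 → index 201–300; slope 99/295.42, offset 155.69.
AQI = 201 + 99/295.42·155.69 ≈ 253.17 ⇒ 253.
PM2.5: row 226.12–274.82 (AQI 101–150). (150−101)·(267.85−226.12)/(274.82−226.12) + 101 = 49·41.73/48.70 + 101 ≈ 142.99 → 143.
Sub-indices: CO→38, SO₂→99, O₃→158, NO₂→253, PM2.5→143. Overall AQI = max = 253; dominant pollutant is NO₂.
AQI 253: Very Unhealthy.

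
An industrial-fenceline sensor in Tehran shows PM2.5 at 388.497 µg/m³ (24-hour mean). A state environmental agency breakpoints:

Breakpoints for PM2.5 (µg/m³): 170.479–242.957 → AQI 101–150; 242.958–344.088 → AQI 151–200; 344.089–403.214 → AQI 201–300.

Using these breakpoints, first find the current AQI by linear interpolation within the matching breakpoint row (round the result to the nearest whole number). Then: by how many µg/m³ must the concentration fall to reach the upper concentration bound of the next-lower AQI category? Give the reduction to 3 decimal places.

PM2.5: 388.497 lies in 344.089–403.214, so I_lo=201, I_hi=300, C_lo=344.089, C_hi=403.214.
(300−201)/(403.214−344.089) × (388.497−344.089) + 201 = 99/59.125 × 44.408 + 201 ≈ 275.36 → 275.
Current AQI 275 is in the Very Unhealthy range (201–300). The next-lower category tops out at AQI 200, whose upper concentration bound is 344.088 µg/m³.
Reduction needed = 388.497 − 344.088 = 44.409 µg/m³.

44.409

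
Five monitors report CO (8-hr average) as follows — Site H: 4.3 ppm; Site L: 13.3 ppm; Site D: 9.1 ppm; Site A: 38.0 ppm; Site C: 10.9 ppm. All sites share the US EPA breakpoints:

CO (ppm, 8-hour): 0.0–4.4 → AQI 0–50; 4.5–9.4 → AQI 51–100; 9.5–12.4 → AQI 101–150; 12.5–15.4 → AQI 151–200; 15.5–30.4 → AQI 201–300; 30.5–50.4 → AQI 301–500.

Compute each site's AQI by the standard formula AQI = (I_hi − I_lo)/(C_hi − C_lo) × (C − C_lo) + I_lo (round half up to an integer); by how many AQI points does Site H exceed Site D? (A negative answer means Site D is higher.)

Site H: 4.3 ∈ [0.0, 4.4] ↔ index [0, 50].
0 + (4.3−0.0)·(50−0)/(4.4−0.0) = 0 + 4.3·50/4.4 ≈ 48.86, so AQI = 49.
Site L: row 12.5–15.4 (AQI 151–200). (200−151)·(13.3−12.5)/(15.4−12.5) + 151 = 49·0.8/2.9 + 151 ≈ 164.52 → 165.
Site D 9.1: bracket 4.5–9.4 → index 51–100; slope 49/4.9, offset 4.6.
AQI = 51 + 49/4.9·4.6 ≈ 97.00 ⇒ 97.
Site A 38.0: bracket 30.5–50.4 → index 301–500; slope 199/19.9, offset 7.5.
AQI = 301 + 199/19.9·7.5 ≈ 376.00 ⇒ 376.
Site C: row 9.5–12.4 (AQI 101–150). (150−101)·(10.9−9.5)/(12.4−9.5) + 101 = 49·1.4/2.9 + 101 ≈ 124.66 → 125.
AQIs: Site H=49, Site L=165, Site D=97, Site A=376, Site C=125. Site H (49) − Site D (97) = -48.

-48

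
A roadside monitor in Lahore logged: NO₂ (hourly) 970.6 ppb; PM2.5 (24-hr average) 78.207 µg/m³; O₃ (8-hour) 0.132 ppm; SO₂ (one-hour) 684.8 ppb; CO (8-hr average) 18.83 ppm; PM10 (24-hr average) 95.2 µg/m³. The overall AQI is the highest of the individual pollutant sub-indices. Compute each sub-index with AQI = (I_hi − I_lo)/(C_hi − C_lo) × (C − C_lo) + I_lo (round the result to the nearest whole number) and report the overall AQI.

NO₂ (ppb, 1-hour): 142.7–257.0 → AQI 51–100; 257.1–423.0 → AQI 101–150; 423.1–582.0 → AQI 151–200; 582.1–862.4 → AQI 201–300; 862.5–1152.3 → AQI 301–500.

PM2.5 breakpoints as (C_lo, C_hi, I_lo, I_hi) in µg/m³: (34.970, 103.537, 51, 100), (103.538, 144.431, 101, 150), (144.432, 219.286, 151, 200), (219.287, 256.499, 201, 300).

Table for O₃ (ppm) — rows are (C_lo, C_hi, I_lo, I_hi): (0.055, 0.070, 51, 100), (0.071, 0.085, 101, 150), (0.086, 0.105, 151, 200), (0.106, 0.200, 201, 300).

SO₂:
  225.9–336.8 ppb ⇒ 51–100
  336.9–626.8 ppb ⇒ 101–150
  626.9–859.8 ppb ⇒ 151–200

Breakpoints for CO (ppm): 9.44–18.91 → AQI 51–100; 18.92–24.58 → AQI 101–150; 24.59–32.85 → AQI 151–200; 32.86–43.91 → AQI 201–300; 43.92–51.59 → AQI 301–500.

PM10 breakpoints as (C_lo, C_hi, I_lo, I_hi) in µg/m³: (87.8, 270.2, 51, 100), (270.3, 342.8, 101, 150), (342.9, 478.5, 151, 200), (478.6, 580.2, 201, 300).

375

NO₂: row 862.5–1152.3 (AQI 301–500). (500−301)·(970.6−862.5)/(1152.3−862.5) + 301 = 199·108.1/289.8 + 301 ≈ 375.23 → 375.
PM2.5: 78.207 ∈ [34.970, 103.537] ↔ index [51, 100].
51 + (78.207−34.970)·(100−51)/(103.537−34.970) = 51 + 43.237·49/68.567 ≈ 81.90, so AQI = 82.
O₃: row 0.106–0.200 (AQI 201–300). (300−201)·(0.132−0.106)/(0.200−0.106) + 201 = 99·0.026/0.094 + 201 ≈ 228.38 → 228.
SO₂: 684.8 ∈ [626.9, 859.8] ↔ index [151, 200].
151 + (684.8−626.9)·(200−151)/(859.8−626.9) = 151 + 57.9·49/232.9 ≈ 163.18, so AQI = 163.
CO 18.83: bracket 9.44–18.91 → index 51–100; slope 49/9.47, offset 9.39.
AQI = 51 + 49/9.47·9.39 ≈ 99.59 ⇒ 100.
PM10: 95.2 ∈ [87.8, 270.2] ↔ index [51, 100].
51 + (95.2−87.8)·(100−51)/(270.2−87.8) = 51 + 7.4·49/182.4 ≈ 52.99, so AQI = 53.
Sub-indices: NO₂→375, PM2.5→82, O₃→228, SO₂→163, CO→100, PM10→53. Overall AQI = max = 375; dominant pollutant is NO₂.
AQI 375: Hazardous.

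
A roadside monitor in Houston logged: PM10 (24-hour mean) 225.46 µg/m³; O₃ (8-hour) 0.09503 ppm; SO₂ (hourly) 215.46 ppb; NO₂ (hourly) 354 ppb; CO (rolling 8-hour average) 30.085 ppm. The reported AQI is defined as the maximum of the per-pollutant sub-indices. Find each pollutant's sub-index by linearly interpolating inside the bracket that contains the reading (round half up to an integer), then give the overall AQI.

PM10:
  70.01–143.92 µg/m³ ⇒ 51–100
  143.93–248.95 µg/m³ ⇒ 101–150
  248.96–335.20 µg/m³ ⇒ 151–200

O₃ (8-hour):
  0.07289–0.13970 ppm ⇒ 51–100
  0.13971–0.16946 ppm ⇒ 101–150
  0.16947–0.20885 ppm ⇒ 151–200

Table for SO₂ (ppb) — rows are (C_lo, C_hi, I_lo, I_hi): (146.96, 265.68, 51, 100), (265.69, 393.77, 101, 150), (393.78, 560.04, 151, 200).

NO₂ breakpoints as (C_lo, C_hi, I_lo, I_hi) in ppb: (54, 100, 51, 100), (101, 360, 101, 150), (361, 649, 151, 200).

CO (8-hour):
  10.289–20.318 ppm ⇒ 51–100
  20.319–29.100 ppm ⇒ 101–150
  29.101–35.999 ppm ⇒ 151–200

PM10: 225.46 ∈ [143.93, 248.95] ↔ index [101, 150].
101 + (225.46−143.93)·(150−101)/(248.95−143.93) = 101 + 81.53·49/105.02 ≈ 139.04, so AQI = 139.
O₃ 0.09503: bracket 0.07289–0.13970 → index 51–100; slope 49/0.06681, offset 0.02214.
AQI = 51 + 49/0.06681·0.02214 ≈ 67.24 ⇒ 67.
SO₂: 215.46 lies in 146.96–265.68, so I_lo=51, I_hi=100, C_lo=146.96, C_hi=265.68.
(100−51)/(265.68−146.96) × (215.46−146.96) + 51 = 49/118.72 × 68.50 + 51 ≈ 79.27 → 79.
NO₂: row 101–360 (AQI 101–150). (150−101)·(354−101)/(360−101) + 101 = 49·253/259 + 101 ≈ 148.86 → 149.
CO: 30.085 lies in 29.101–35.999, so I_lo=151, I_hi=200, C_lo=29.101, C_hi=35.999.
(200−151)/(35.999−29.101) × (30.085−29.101) + 151 = 49/6.898 × 0.984 + 151 ≈ 157.99 → 158.
Sub-indices: PM10→139, O₃→67, SO₂→79, NO₂→149, CO→158. Overall AQI = max = 158; dominant pollutant is CO.
AQI 158: Unhealthy.

158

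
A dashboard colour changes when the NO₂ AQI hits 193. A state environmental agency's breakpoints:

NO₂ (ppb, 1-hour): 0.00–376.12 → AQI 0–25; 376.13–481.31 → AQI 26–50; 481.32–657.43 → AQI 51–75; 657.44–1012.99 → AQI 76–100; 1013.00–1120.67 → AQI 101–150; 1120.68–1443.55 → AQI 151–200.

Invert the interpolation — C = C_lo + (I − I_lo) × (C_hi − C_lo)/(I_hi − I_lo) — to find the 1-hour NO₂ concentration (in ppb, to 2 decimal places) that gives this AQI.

1397.43

AQI 193 lies in the 151–200 band, which corresponds to 1120.68–1443.55 ppb.
C = 1120.68 + (193−151)×(1443.55−1120.68)/(200−151) = 1120.68 + 42×322.87/49 ≈ 1397.4257 ppb → 1397.43 ppb to 2 dp.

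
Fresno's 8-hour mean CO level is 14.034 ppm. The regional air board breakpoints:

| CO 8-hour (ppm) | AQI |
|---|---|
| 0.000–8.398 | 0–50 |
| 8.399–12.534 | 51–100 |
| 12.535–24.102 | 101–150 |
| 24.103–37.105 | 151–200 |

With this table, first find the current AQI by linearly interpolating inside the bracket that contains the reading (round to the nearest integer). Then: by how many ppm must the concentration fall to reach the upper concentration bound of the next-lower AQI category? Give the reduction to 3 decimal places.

CO: 14.034 ∈ [12.535, 24.102] ↔ index [101, 150].
101 + (14.034−12.535)·(150−101)/(24.102−12.535) = 101 + 1.499·49/11.567 ≈ 107.35, so AQI = 107.
Current AQI 107 is in the Unhealthy for Sensitive Groups range (101–150). The next-lower category tops out at AQI 100, whose upper concentration bound is 12.534 ppm.
Reduction needed = 14.034 − 12.534 = 1.500 ppm.

1.500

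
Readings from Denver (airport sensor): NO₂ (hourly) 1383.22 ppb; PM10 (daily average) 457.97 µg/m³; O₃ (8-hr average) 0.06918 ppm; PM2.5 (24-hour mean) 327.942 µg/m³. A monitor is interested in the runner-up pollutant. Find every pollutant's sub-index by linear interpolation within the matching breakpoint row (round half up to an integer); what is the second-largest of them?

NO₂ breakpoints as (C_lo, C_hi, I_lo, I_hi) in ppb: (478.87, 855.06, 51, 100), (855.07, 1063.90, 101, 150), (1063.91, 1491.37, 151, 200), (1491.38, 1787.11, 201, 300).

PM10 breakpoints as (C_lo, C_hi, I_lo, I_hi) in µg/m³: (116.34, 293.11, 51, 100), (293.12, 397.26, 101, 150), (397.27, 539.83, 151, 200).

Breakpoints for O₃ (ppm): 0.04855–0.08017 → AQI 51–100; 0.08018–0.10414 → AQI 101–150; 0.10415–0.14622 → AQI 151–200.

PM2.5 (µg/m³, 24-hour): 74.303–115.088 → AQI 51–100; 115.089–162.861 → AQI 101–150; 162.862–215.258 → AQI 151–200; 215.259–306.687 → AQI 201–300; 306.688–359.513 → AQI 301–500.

188

NO₂ 1383.22: bracket 1063.91–1491.37 → index 151–200; slope 49/427.46, offset 319.31.
AQI = 151 + 49/427.46·319.31 ≈ 187.60 ⇒ 188.
PM10: 457.97 lies in 397.27–539.83, so I_lo=151, I_hi=200, C_lo=397.27, C_hi=539.83.
(200−151)/(539.83−397.27) × (457.97−397.27) + 151 = 49/142.56 × 60.70 + 151 ≈ 171.86 → 172.
O₃ 0.06918: bracket 0.04855–0.08017 → index 51–100; slope 49/0.03162, offset 0.02063.
AQI = 51 + 49/0.03162·0.02063 ≈ 82.97 ⇒ 83.
PM2.5: 327.942 lies in 306.688–359.513, so I_lo=301, I_hi=500, C_lo=306.688, C_hi=359.513.
(500−301)/(359.513−306.688) × (327.942−306.688) + 301 = 199/52.825 × 21.254 + 301 ≈ 381.07 → 381.
Sub-indices: NO₂→188, PM10→172, O₃→83, PM2.5→381. Ranked high→low: 381, 188, 172, 83. Second-highest sub-index = 188.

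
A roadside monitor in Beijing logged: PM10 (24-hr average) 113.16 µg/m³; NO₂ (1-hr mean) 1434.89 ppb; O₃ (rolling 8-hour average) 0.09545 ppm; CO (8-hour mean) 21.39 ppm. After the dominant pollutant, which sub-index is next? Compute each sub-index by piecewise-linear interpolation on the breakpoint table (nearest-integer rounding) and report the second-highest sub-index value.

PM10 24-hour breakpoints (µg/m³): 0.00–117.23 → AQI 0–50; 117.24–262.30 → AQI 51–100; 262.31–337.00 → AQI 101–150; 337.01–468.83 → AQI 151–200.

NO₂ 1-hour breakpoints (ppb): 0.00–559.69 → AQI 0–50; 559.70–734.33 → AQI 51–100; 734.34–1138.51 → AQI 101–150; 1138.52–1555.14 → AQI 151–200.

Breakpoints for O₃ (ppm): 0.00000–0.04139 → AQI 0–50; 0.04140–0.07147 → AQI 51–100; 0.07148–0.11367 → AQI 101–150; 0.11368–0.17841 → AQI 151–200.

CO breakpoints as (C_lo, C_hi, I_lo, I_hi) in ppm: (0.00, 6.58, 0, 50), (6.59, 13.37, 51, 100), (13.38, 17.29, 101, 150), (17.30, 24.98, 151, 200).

PM10: row 0.00–117.23 (AQI 0–50). (50−0)·(113.16−0.00)/(117.23−0.00) + 0 = 50·113.16/117.23 + 0 ≈ 48.26 → 48.
NO₂: row 1138.52–1555.14 (AQI 151–200). (200−151)·(1434.89−1138.52)/(1555.14−1138.52) + 151 = 49·296.37/416.62 + 151 ≈ 185.86 → 186.
O₃ 0.09545: bracket 0.07148–0.11367 → index 101–150; slope 49/0.04219, offset 0.02397.
AQI = 101 + 49/0.04219·0.02397 ≈ 128.84 ⇒ 129.
CO: 21.39 lies in 17.30–24.98, so I_lo=151, I_hi=200, C_lo=17.30, C_hi=24.98.
(200−151)/(24.98−17.30) × (21.39−17.30) + 151 = 49/7.68 × 4.09 + 151 ≈ 177.10 → 177.
Sub-indices: PM10→48, NO₂→186, O₃→129, CO→177. Ranked high→low: 186, 177, 129, 48. Second-highest sub-index = 177.

177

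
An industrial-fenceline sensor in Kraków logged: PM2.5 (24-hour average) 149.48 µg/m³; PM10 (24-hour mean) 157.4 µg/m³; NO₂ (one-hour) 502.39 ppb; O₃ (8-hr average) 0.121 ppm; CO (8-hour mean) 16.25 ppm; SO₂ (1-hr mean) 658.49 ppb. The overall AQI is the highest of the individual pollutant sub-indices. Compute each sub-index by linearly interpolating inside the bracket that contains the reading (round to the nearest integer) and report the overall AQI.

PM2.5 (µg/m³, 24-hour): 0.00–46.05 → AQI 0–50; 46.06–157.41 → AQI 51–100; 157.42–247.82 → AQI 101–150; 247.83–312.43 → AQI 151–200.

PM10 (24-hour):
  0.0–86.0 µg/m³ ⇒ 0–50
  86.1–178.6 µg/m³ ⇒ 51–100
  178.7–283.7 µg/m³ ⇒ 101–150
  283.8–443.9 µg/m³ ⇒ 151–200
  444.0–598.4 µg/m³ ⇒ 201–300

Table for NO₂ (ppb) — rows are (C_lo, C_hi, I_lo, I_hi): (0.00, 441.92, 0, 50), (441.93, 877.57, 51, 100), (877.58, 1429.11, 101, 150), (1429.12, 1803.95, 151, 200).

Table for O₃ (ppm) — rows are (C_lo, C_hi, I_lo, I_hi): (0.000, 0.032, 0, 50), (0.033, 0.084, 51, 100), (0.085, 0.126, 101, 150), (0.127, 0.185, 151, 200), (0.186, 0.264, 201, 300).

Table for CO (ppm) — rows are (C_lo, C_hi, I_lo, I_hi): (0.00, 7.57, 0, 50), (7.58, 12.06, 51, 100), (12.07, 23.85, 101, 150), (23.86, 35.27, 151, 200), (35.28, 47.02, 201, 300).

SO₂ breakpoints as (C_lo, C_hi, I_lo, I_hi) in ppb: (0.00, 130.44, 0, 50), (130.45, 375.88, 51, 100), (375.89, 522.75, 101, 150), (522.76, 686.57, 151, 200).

PM2.5: 149.48 ∈ [46.06, 157.41] ↔ index [51, 100].
51 + (149.48−46.06)·(100−51)/(157.41−46.06) = 51 + 103.42·49/111.35 ≈ 96.51, so AQI = 97.
PM10 157.4: bracket 86.1–178.6 → index 51–100; slope 49/92.5, offset 71.3.
AQI = 51 + 49/92.5·71.3 ≈ 88.77 ⇒ 89.
NO₂: row 441.93–877.57 (AQI 51–100). (100−51)·(502.39−441.93)/(877.57−441.93) + 51 = 49·60.46/435.64 + 51 ≈ 57.80 → 58.
O₃: 0.121 ∈ [0.085, 0.126] ↔ index [101, 150].
101 + (0.121−0.085)·(150−101)/(0.126−0.085) = 101 + 0.036·49/0.041 ≈ 144.02, so AQI = 144.
CO: row 12.07–23.85 (AQI 101–150). (150−101)·(16.25−12.07)/(23.85−12.07) + 101 = 49·4.18/11.78 + 101 ≈ 118.39 → 118.
SO₂: 658.49 ∈ [522.76, 686.57] ↔ index [151, 200].
151 + (658.49−522.76)·(200−151)/(686.57−522.76) = 151 + 135.73·49/163.81 ≈ 191.60, so AQI = 192.
Sub-indices: PM2.5→97, PM10→89, NO₂→58, O₃→144, CO→118, SO₂→192. Overall AQI = max = 192; dominant pollutant is SO₂.

192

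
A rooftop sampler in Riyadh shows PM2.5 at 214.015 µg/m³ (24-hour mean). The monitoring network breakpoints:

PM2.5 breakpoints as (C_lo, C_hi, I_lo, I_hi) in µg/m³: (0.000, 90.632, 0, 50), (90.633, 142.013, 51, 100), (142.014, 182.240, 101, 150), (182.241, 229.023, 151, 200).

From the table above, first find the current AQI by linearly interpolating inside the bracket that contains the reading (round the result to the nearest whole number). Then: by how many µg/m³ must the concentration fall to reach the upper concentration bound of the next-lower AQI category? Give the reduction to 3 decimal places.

31.775

PM2.5: 214.015 lies in 182.241–229.023, so I_lo=151, I_hi=200, C_lo=182.241, C_hi=229.023.
(200−151)/(229.023−182.241) × (214.015−182.241) + 151 = 49/46.782 × 31.774 + 151 ≈ 184.28 → 184.
Current AQI 184 is in the Unhealthy range (151–200). The next-lower category tops out at AQI 150, whose upper concentration bound is 182.240 µg/m³.
Reduction needed = 214.015 − 182.240 = 31.775 µg/m³.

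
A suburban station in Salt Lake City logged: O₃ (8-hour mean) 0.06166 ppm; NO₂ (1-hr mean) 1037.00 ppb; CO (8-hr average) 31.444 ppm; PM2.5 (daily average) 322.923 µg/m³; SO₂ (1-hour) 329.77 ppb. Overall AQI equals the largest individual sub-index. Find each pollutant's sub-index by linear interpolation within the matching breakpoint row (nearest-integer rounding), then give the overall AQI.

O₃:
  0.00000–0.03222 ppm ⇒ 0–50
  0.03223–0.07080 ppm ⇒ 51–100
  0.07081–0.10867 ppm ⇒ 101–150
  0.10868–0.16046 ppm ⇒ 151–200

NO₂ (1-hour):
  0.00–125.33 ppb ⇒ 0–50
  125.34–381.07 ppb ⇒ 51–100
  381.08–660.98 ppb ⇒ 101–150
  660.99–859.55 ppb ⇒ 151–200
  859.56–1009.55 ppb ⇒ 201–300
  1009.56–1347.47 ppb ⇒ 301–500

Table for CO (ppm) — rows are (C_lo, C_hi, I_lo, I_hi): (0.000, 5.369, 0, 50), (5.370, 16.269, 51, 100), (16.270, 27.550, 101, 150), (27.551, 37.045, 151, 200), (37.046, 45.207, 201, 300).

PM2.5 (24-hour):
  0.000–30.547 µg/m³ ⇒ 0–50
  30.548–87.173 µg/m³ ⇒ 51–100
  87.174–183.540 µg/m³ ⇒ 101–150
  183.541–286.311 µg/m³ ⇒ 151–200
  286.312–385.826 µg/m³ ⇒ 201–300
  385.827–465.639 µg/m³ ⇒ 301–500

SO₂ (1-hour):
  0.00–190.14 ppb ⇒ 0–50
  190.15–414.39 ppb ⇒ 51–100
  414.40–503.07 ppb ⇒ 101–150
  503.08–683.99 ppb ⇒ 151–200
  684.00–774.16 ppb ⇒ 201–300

317

O₃: 0.06166 lies in 0.03223–0.07080, so I_lo=51, I_hi=100, C_lo=0.03223, C_hi=0.07080.
(100−51)/(0.07080−0.03223) × (0.06166−0.03223) + 51 = 49/0.03857 × 0.02943 + 51 ≈ 88.39 → 88.
NO₂: 1037.00 ∈ [1009.56, 1347.47] ↔ index [301, 500].
301 + (1037.00−1009.56)·(500−301)/(1347.47−1009.56) = 301 + 27.44·199/337.91 ≈ 317.16, so AQI = 317.
CO: 31.444 lies in 27.551–37.045, so I_lo=151, I_hi=200, C_lo=27.551, C_hi=37.045.
(200−151)/(37.045−27.551) × (31.444−27.551) + 151 = 49/9.494 × 3.893 + 151 ≈ 171.09 → 171.
PM2.5: 322.923 ∈ [286.312, 385.826] ↔ index [201, 300].
201 + (322.923−286.312)·(300−201)/(385.826−286.312) = 201 + 36.611·99/99.514 ≈ 237.42, so AQI = 237.
SO₂ 329.77: bracket 190.15–414.39 → index 51–100; slope 49/224.24, offset 139.62.
AQI = 51 + 49/224.24·139.62 ≈ 81.51 ⇒ 82.
Sub-indices: O₃→88, NO₂→317, CO→171, PM2.5→237, SO₂→82. Overall AQI = max = 317; dominant pollutant is NO₂.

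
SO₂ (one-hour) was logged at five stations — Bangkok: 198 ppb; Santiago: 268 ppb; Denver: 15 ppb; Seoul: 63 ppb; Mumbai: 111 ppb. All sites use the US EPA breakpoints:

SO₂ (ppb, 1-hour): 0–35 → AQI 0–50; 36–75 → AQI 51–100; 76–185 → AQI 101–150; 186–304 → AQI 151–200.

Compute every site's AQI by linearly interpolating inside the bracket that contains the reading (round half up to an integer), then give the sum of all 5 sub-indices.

Bangkok: 198 lies in 186–304, so I_lo=151, I_hi=200, C_lo=186, C_hi=304.
(200−151)/(304−186) × (198−186) + 151 = 49/118 × 12 + 151 ≈ 155.98 → 156.
Santiago: 268 ∈ [186, 304] ↔ index [151, 200].
151 + (268−186)·(200−151)/(304−186) = 151 + 82·49/118 ≈ 185.05, so AQI = 185.
Denver: 15 lies in 0–35, so I_lo=0, I_hi=50, C_lo=0, C_hi=35.
(50−0)/(35−0) × (15−0) + 0 = 50/35 × 15 + 0 ≈ 21.43 → 21.
Seoul: 63 ∈ [36, 75] ↔ index [51, 100].
51 + (63−36)·(100−51)/(75−36) = 51 + 27·49/39 ≈ 84.92, so AQI = 85.
Mumbai: 111 lies in 76–185, so I_lo=101, I_hi=150, C_lo=76, C_hi=185.
(150−101)/(185−76) × (111−76) + 101 = 49/109 × 35 + 101 ≈ 116.73 → 117.
AQIs: Bangkok=156, Santiago=185, Denver=21, Seoul=85, Mumbai=117. Sum = 156 + 185 + 21 + 85 + 117 = 564.

564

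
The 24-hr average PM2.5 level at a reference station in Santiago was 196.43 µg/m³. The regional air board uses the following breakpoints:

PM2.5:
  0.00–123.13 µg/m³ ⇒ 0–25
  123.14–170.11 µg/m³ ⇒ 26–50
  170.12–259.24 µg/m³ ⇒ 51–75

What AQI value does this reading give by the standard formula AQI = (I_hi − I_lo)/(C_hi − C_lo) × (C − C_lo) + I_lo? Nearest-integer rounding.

PM2.5 196.43: bracket 170.12–259.24 → index 51–75; slope 24/89.12, offset 26.31.
AQI = 51 + 24/89.12·26.31 ≈ 58.09 ⇒ 58.

58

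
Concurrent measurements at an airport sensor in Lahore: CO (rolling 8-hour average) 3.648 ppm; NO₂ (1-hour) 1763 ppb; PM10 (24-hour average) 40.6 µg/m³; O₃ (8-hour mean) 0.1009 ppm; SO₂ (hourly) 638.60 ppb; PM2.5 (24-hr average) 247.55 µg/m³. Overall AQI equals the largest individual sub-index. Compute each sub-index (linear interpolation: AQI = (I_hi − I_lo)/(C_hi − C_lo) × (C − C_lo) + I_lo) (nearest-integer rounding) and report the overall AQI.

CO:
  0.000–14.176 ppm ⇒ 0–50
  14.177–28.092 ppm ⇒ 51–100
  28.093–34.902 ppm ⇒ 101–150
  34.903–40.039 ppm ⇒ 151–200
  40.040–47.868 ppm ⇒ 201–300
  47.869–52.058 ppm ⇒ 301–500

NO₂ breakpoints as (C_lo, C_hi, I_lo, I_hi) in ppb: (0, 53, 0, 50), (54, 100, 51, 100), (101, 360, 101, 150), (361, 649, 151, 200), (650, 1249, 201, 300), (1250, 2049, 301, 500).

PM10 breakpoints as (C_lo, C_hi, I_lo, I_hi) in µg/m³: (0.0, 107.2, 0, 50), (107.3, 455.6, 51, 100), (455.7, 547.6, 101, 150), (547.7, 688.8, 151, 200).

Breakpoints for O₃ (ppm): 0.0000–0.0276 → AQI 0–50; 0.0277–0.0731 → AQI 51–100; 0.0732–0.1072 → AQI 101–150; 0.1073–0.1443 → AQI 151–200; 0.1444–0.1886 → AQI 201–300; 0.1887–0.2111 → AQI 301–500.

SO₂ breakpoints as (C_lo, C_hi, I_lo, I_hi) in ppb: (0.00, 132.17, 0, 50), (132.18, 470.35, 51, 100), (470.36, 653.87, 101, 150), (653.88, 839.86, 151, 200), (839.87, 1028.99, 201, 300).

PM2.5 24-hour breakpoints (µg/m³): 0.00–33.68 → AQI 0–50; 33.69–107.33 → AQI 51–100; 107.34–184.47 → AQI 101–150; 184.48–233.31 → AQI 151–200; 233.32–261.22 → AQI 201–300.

429

CO 3.648: bracket 0.000–14.176 → index 0–50; slope 50/14.176, offset 3.648.
AQI = 0 + 50/14.176·3.648 ≈ 12.87 ⇒ 13.
NO₂: row 1250–2049 (AQI 301–500). (500−301)·(1763−1250)/(2049−1250) + 301 = 199·513/799 + 301 ≈ 428.77 → 429.
PM10 40.6: bracket 0.0–107.2 → index 0–50; slope 50/107.2, offset 40.6.
AQI = 0 + 50/107.2·40.6 ≈ 18.94 ⇒ 19.
O₃ 0.1009: bracket 0.0732–0.1072 → index 101–150; slope 49/0.0340, offset 0.0277.
AQI = 101 + 49/0.0340·0.0277 ≈ 140.92 ⇒ 141.
SO₂: row 470.36–653.87 (AQI 101–150). (150−101)·(638.60−470.36)/(653.87−470.36) + 101 = 49·168.24/183.51 + 101 ≈ 145.92 → 146.
PM2.5 247.55: bracket 233.32–261.22 → index 201–300; slope 99/27.90, offset 14.23.
AQI = 201 + 99/27.90·14.23 ≈ 251.49 ⇒ 251.
Sub-indices: CO→13, NO₂→429, PM10→19, O₃→141, SO₂→146, PM2.5→251. Overall AQI = max = 429; dominant pollutant is NO₂.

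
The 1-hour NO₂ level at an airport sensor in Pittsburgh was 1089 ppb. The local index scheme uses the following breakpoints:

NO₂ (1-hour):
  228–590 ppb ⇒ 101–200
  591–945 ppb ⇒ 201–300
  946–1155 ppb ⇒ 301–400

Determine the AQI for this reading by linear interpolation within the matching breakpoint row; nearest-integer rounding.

369

NO₂: row 946–1155 (AQI 301–400). (400−301)·(1089−946)/(1155−946) + 301 = 99·143/209 + 301 ≈ 368.74 → 369.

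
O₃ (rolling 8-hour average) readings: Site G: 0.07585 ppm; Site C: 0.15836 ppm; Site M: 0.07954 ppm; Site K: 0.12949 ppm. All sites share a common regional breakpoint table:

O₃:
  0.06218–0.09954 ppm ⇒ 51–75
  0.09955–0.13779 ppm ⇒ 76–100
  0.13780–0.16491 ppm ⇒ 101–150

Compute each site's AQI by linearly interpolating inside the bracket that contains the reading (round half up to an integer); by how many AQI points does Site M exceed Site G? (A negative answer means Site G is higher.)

2

Site G: 0.07585 ∈ [0.06218, 0.09954] ↔ index [51, 75].
51 + (0.07585−0.06218)·(75−51)/(0.09954−0.06218) = 51 + 0.01367·24/0.03736 ≈ 59.78, so AQI = 60.
Site C: 0.15836 lies in 0.13780–0.16491, so I_lo=101, I_hi=150, C_lo=0.13780, C_hi=0.16491.
(150−101)/(0.16491−0.13780) × (0.15836−0.13780) + 101 = 49/0.02711 × 0.02056 + 101 ≈ 138.16 → 138.
Site M: 0.07954 lies in 0.06218–0.09954, so I_lo=51, I_hi=75, C_lo=0.06218, C_hi=0.09954.
(75−51)/(0.09954−0.06218) × (0.07954−0.06218) + 51 = 24/0.03736 × 0.01736 + 51 ≈ 62.15 → 62.
Site K: 0.12949 lies in 0.09955–0.13779, so I_lo=76, I_hi=100, C_lo=0.09955, C_hi=0.13779.
(100−76)/(0.13779−0.09955) × (0.12949−0.09955) + 76 = 24/0.03824 × 0.02994 + 76 ≈ 94.79 → 95.
AQIs: Site G=60, Site C=138, Site M=62, Site K=95. Site M (62) − Site G (60) = 2.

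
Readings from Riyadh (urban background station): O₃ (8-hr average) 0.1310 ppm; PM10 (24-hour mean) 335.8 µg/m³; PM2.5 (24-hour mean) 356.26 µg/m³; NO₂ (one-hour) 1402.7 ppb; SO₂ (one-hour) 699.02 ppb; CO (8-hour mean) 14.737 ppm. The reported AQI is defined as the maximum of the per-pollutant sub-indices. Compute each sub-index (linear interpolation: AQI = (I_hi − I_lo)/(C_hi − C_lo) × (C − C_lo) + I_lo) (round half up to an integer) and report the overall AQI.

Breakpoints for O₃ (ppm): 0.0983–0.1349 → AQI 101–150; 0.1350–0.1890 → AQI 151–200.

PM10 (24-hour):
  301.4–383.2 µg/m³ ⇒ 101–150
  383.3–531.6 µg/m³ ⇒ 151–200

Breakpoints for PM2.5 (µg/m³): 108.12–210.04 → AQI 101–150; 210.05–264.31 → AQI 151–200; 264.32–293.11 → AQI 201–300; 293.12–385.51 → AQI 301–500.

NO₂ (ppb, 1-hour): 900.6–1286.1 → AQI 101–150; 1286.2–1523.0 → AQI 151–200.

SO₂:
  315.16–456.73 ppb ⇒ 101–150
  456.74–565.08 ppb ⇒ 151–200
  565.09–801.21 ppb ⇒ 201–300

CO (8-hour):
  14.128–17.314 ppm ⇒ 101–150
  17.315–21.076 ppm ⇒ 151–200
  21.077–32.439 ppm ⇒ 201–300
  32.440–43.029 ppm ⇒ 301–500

O₃: 0.1310 ∈ [0.0983, 0.1349] ↔ index [101, 150].
101 + (0.1310−0.0983)·(150−101)/(0.1349−0.0983) = 101 + 0.0327·49/0.0366 ≈ 144.78, so AQI = 145.
PM10: row 301.4–383.2 (AQI 101–150). (150−101)·(335.8−301.4)/(383.2−301.4) + 101 = 49·34.4/81.8 + 101 ≈ 121.61 → 122.
PM2.5: 356.26 ∈ [293.12, 385.51] ↔ index [301, 500].
301 + (356.26−293.12)·(500−301)/(385.51−293.12) = 301 + 63.14·199/92.39 ≈ 437.00, so AQI = 437.
NO₂ 1402.7: bracket 1286.2–1523.0 → index 151–200; slope 49/236.8, offset 116.5.
AQI = 151 + 49/236.8·116.5 ≈ 175.11 ⇒ 175.
SO₂: 699.02 ∈ [565.09, 801.21] ↔ index [201, 300].
201 + (699.02−565.09)·(300−201)/(801.21−565.09) = 201 + 133.93·99/236.12 ≈ 257.15, so AQI = 257.
CO: row 14.128–17.314 (AQI 101–150). (150−101)·(14.737−14.128)/(17.314−14.128) + 101 = 49·0.609/3.186 + 101 ≈ 110.37 → 110.
Sub-indices: O₃→145, PM10→122, PM2.5→437, NO₂→175, SO₂→257, CO→110. Overall AQI = max = 437; dominant pollutant is PM2.5.
AQI 437: Hazardous.

437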